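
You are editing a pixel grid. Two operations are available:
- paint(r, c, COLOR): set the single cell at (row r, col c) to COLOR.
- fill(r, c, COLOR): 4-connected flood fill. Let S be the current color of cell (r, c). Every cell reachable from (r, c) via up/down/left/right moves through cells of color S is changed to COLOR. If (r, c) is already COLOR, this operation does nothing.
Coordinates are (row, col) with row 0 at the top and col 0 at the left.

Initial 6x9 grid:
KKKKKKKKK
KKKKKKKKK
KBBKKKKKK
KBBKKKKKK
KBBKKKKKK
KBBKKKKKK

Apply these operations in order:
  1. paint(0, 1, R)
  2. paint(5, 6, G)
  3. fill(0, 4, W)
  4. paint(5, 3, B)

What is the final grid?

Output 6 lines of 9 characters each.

After op 1 paint(0,1,R):
KRKKKKKKK
KKKKKKKKK
KBBKKKKKK
KBBKKKKKK
KBBKKKKKK
KBBKKKKKK
After op 2 paint(5,6,G):
KRKKKKKKK
KKKKKKKKK
KBBKKKKKK
KBBKKKKKK
KBBKKKKKK
KBBKKKGKK
After op 3 fill(0,4,W) [44 cells changed]:
WRWWWWWWW
WWWWWWWWW
WBBWWWWWW
WBBWWWWWW
WBBWWWWWW
WBBWWWGWW
After op 4 paint(5,3,B):
WRWWWWWWW
WWWWWWWWW
WBBWWWWWW
WBBWWWWWW
WBBWWWWWW
WBBBWWGWW

Answer: WRWWWWWWW
WWWWWWWWW
WBBWWWWWW
WBBWWWWWW
WBBWWWWWW
WBBBWWGWW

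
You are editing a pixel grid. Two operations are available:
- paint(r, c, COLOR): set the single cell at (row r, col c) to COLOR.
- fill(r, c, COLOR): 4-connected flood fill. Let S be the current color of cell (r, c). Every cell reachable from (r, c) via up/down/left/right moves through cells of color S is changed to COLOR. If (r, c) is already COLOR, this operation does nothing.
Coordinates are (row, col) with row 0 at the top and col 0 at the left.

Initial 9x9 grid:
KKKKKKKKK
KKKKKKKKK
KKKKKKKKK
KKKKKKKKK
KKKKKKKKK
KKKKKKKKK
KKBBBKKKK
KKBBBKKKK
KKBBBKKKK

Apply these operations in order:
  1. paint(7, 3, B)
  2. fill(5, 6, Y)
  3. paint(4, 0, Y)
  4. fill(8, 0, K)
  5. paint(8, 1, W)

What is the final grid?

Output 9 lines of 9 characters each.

After op 1 paint(7,3,B):
KKKKKKKKK
KKKKKKKKK
KKKKKKKKK
KKKKKKKKK
KKKKKKKKK
KKKKKKKKK
KKBBBKKKK
KKBBBKKKK
KKBBBKKKK
After op 2 fill(5,6,Y) [72 cells changed]:
YYYYYYYYY
YYYYYYYYY
YYYYYYYYY
YYYYYYYYY
YYYYYYYYY
YYYYYYYYY
YYBBBYYYY
YYBBBYYYY
YYBBBYYYY
After op 3 paint(4,0,Y):
YYYYYYYYY
YYYYYYYYY
YYYYYYYYY
YYYYYYYYY
YYYYYYYYY
YYYYYYYYY
YYBBBYYYY
YYBBBYYYY
YYBBBYYYY
After op 4 fill(8,0,K) [72 cells changed]:
KKKKKKKKK
KKKKKKKKK
KKKKKKKKK
KKKKKKKKK
KKKKKKKKK
KKKKKKKKK
KKBBBKKKK
KKBBBKKKK
KKBBBKKKK
After op 5 paint(8,1,W):
KKKKKKKKK
KKKKKKKKK
KKKKKKKKK
KKKKKKKKK
KKKKKKKKK
KKKKKKKKK
KKBBBKKKK
KKBBBKKKK
KWBBBKKKK

Answer: KKKKKKKKK
KKKKKKKKK
KKKKKKKKK
KKKKKKKKK
KKKKKKKKK
KKKKKKKKK
KKBBBKKKK
KKBBBKKKK
KWBBBKKKK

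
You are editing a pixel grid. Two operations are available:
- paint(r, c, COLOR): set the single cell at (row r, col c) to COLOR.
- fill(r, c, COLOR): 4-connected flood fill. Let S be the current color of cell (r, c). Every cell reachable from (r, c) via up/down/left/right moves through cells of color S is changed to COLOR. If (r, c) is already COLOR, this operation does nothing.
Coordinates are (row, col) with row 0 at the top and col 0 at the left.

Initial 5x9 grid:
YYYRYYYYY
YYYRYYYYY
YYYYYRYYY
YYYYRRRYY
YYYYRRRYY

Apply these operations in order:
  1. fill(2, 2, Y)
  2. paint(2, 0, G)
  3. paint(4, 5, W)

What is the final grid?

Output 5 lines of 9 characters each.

After op 1 fill(2,2,Y) [0 cells changed]:
YYYRYYYYY
YYYRYYYYY
YYYYYRYYY
YYYYRRRYY
YYYYRRRYY
After op 2 paint(2,0,G):
YYYRYYYYY
YYYRYYYYY
GYYYYRYYY
YYYYRRRYY
YYYYRRRYY
After op 3 paint(4,5,W):
YYYRYYYYY
YYYRYYYYY
GYYYYRYYY
YYYYRRRYY
YYYYRWRYY

Answer: YYYRYYYYY
YYYRYYYYY
GYYYYRYYY
YYYYRRRYY
YYYYRWRYY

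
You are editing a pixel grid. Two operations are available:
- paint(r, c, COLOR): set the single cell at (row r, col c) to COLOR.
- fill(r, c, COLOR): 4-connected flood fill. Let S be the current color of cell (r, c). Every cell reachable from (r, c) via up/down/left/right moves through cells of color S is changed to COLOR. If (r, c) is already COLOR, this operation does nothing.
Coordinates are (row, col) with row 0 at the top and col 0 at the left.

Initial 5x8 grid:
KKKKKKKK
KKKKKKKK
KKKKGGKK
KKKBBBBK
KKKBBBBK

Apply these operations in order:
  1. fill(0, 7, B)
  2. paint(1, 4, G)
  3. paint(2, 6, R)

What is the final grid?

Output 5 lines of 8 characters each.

Answer: BBBBBBBB
BBBBGBBB
BBBBGGRB
BBBBBBBB
BBBBBBBB

Derivation:
After op 1 fill(0,7,B) [30 cells changed]:
BBBBBBBB
BBBBBBBB
BBBBGGBB
BBBBBBBB
BBBBBBBB
After op 2 paint(1,4,G):
BBBBBBBB
BBBBGBBB
BBBBGGBB
BBBBBBBB
BBBBBBBB
After op 3 paint(2,6,R):
BBBBBBBB
BBBBGBBB
BBBBGGRB
BBBBBBBB
BBBBBBBB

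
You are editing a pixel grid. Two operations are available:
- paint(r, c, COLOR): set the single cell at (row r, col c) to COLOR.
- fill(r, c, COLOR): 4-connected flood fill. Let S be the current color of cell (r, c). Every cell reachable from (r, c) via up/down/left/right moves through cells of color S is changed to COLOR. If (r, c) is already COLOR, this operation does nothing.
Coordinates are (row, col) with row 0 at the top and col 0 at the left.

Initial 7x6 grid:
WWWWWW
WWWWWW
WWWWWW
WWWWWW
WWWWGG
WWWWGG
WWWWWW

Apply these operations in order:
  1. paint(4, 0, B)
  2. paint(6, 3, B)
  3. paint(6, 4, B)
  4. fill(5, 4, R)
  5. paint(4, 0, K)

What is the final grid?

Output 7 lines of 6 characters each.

Answer: WWWWWW
WWWWWW
WWWWWW
WWWWWW
KWWWRR
WWWWRR
WWWBBW

Derivation:
After op 1 paint(4,0,B):
WWWWWW
WWWWWW
WWWWWW
WWWWWW
BWWWGG
WWWWGG
WWWWWW
After op 2 paint(6,3,B):
WWWWWW
WWWWWW
WWWWWW
WWWWWW
BWWWGG
WWWWGG
WWWBWW
After op 3 paint(6,4,B):
WWWWWW
WWWWWW
WWWWWW
WWWWWW
BWWWGG
WWWWGG
WWWBBW
After op 4 fill(5,4,R) [4 cells changed]:
WWWWWW
WWWWWW
WWWWWW
WWWWWW
BWWWRR
WWWWRR
WWWBBW
After op 5 paint(4,0,K):
WWWWWW
WWWWWW
WWWWWW
WWWWWW
KWWWRR
WWWWRR
WWWBBW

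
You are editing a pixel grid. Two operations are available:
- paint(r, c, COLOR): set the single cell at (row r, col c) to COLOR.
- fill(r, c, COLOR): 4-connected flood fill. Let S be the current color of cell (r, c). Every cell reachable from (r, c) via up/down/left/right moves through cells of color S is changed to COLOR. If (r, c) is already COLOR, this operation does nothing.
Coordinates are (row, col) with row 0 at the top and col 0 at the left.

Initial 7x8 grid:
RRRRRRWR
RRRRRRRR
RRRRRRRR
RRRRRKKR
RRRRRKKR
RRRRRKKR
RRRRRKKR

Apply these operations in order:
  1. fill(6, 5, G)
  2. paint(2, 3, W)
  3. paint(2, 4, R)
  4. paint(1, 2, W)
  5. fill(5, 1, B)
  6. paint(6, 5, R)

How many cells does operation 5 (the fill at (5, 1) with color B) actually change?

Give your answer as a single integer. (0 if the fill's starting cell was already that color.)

Answer: 45

Derivation:
After op 1 fill(6,5,G) [8 cells changed]:
RRRRRRWR
RRRRRRRR
RRRRRRRR
RRRRRGGR
RRRRRGGR
RRRRRGGR
RRRRRGGR
After op 2 paint(2,3,W):
RRRRRRWR
RRRRRRRR
RRRWRRRR
RRRRRGGR
RRRRRGGR
RRRRRGGR
RRRRRGGR
After op 3 paint(2,4,R):
RRRRRRWR
RRRRRRRR
RRRWRRRR
RRRRRGGR
RRRRRGGR
RRRRRGGR
RRRRRGGR
After op 4 paint(1,2,W):
RRRRRRWR
RRWRRRRR
RRRWRRRR
RRRRRGGR
RRRRRGGR
RRRRRGGR
RRRRRGGR
After op 5 fill(5,1,B) [45 cells changed]:
BBBBBBWB
BBWBBBBB
BBBWBBBB
BBBBBGGB
BBBBBGGB
BBBBBGGB
BBBBBGGB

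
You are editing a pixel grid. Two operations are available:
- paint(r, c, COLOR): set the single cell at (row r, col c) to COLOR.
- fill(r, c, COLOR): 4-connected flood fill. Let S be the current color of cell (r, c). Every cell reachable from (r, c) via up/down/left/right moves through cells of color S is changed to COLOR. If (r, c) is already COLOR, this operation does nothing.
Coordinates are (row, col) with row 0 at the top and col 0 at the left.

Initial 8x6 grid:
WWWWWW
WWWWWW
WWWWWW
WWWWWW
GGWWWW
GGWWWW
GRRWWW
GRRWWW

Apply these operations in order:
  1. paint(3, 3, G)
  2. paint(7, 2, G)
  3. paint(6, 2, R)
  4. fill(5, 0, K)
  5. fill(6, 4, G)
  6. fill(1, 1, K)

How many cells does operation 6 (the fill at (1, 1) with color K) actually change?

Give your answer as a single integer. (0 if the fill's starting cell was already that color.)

Answer: 39

Derivation:
After op 1 paint(3,3,G):
WWWWWW
WWWWWW
WWWWWW
WWWGWW
GGWWWW
GGWWWW
GRRWWW
GRRWWW
After op 2 paint(7,2,G):
WWWWWW
WWWWWW
WWWWWW
WWWGWW
GGWWWW
GGWWWW
GRRWWW
GRGWWW
After op 3 paint(6,2,R):
WWWWWW
WWWWWW
WWWWWW
WWWGWW
GGWWWW
GGWWWW
GRRWWW
GRGWWW
After op 4 fill(5,0,K) [6 cells changed]:
WWWWWW
WWWWWW
WWWWWW
WWWGWW
KKWWWW
KKWWWW
KRRWWW
KRGWWW
After op 5 fill(6,4,G) [37 cells changed]:
GGGGGG
GGGGGG
GGGGGG
GGGGGG
KKGGGG
KKGGGG
KRRGGG
KRGGGG
After op 6 fill(1,1,K) [39 cells changed]:
KKKKKK
KKKKKK
KKKKKK
KKKKKK
KKKKKK
KKKKKK
KRRKKK
KRKKKK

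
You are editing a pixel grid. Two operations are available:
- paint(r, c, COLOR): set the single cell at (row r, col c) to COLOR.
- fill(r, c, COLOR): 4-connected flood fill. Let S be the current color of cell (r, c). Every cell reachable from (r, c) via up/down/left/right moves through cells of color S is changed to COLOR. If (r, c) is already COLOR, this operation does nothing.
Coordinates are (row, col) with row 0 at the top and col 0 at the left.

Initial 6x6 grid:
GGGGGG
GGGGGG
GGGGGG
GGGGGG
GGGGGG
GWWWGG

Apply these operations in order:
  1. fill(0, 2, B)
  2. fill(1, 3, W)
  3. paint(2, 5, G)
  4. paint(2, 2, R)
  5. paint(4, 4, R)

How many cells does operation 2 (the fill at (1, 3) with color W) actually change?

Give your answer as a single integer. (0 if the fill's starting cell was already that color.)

After op 1 fill(0,2,B) [33 cells changed]:
BBBBBB
BBBBBB
BBBBBB
BBBBBB
BBBBBB
BWWWBB
After op 2 fill(1,3,W) [33 cells changed]:
WWWWWW
WWWWWW
WWWWWW
WWWWWW
WWWWWW
WWWWWW

Answer: 33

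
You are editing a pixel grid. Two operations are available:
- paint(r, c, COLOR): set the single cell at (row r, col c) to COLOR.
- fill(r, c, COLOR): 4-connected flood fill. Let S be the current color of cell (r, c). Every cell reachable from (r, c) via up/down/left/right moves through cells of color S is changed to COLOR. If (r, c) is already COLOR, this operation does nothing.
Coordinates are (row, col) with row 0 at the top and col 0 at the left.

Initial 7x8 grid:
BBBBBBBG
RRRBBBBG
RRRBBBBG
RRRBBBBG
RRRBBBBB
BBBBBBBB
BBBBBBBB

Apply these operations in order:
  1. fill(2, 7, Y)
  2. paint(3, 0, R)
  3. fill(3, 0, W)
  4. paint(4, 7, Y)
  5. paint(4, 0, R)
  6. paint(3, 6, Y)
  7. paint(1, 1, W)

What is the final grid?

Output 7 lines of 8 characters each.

Answer: BBBBBBBY
WWWBBBBY
WWWBBBBY
WWWBBBYY
RWWBBBBY
BBBBBBBB
BBBBBBBB

Derivation:
After op 1 fill(2,7,Y) [4 cells changed]:
BBBBBBBY
RRRBBBBY
RRRBBBBY
RRRBBBBY
RRRBBBBB
BBBBBBBB
BBBBBBBB
After op 2 paint(3,0,R):
BBBBBBBY
RRRBBBBY
RRRBBBBY
RRRBBBBY
RRRBBBBB
BBBBBBBB
BBBBBBBB
After op 3 fill(3,0,W) [12 cells changed]:
BBBBBBBY
WWWBBBBY
WWWBBBBY
WWWBBBBY
WWWBBBBB
BBBBBBBB
BBBBBBBB
After op 4 paint(4,7,Y):
BBBBBBBY
WWWBBBBY
WWWBBBBY
WWWBBBBY
WWWBBBBY
BBBBBBBB
BBBBBBBB
After op 5 paint(4,0,R):
BBBBBBBY
WWWBBBBY
WWWBBBBY
WWWBBBBY
RWWBBBBY
BBBBBBBB
BBBBBBBB
After op 6 paint(3,6,Y):
BBBBBBBY
WWWBBBBY
WWWBBBBY
WWWBBBYY
RWWBBBBY
BBBBBBBB
BBBBBBBB
After op 7 paint(1,1,W):
BBBBBBBY
WWWBBBBY
WWWBBBBY
WWWBBBYY
RWWBBBBY
BBBBBBBB
BBBBBBBB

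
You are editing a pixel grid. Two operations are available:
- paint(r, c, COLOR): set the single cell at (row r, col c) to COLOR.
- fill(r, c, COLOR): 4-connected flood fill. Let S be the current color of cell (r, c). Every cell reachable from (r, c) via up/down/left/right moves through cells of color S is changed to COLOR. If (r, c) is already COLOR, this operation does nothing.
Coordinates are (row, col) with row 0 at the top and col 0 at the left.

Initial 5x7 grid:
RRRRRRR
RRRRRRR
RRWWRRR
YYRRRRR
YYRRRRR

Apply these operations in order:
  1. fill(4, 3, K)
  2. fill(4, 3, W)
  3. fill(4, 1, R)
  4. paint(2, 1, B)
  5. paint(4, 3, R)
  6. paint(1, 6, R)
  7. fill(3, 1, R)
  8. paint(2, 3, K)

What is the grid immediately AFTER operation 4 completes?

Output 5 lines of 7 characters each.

After op 1 fill(4,3,K) [29 cells changed]:
KKKKKKK
KKKKKKK
KKWWKKK
YYKKKKK
YYKKKKK
After op 2 fill(4,3,W) [29 cells changed]:
WWWWWWW
WWWWWWW
WWWWWWW
YYWWWWW
YYWWWWW
After op 3 fill(4,1,R) [4 cells changed]:
WWWWWWW
WWWWWWW
WWWWWWW
RRWWWWW
RRWWWWW
After op 4 paint(2,1,B):
WWWWWWW
WWWWWWW
WBWWWWW
RRWWWWW
RRWWWWW

Answer: WWWWWWW
WWWWWWW
WBWWWWW
RRWWWWW
RRWWWWW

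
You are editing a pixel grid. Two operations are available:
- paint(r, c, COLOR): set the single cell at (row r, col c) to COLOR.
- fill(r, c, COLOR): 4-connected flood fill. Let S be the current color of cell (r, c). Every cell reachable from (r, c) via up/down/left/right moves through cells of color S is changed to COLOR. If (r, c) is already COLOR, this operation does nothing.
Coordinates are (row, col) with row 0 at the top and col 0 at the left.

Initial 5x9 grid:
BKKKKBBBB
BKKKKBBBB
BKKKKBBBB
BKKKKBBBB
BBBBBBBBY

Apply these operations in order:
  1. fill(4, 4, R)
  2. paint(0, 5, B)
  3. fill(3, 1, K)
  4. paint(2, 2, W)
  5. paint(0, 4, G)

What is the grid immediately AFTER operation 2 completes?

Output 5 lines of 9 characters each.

Answer: RKKKKBRRR
RKKKKRRRR
RKKKKRRRR
RKKKKRRRR
RRRRRRRRY

Derivation:
After op 1 fill(4,4,R) [28 cells changed]:
RKKKKRRRR
RKKKKRRRR
RKKKKRRRR
RKKKKRRRR
RRRRRRRRY
After op 2 paint(0,5,B):
RKKKKBRRR
RKKKKRRRR
RKKKKRRRR
RKKKKRRRR
RRRRRRRRY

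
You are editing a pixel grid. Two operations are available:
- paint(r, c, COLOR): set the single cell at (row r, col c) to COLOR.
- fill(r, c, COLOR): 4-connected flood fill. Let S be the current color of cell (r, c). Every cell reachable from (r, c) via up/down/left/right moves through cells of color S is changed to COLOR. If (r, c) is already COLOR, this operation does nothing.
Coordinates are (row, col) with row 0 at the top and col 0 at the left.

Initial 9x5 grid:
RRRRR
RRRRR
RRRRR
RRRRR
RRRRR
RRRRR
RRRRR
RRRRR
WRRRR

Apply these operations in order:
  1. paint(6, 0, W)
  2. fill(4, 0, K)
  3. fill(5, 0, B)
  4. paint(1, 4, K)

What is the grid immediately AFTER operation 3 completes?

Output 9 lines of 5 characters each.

After op 1 paint(6,0,W):
RRRRR
RRRRR
RRRRR
RRRRR
RRRRR
RRRRR
WRRRR
RRRRR
WRRRR
After op 2 fill(4,0,K) [43 cells changed]:
KKKKK
KKKKK
KKKKK
KKKKK
KKKKK
KKKKK
WKKKK
KKKKK
WKKKK
After op 3 fill(5,0,B) [43 cells changed]:
BBBBB
BBBBB
BBBBB
BBBBB
BBBBB
BBBBB
WBBBB
BBBBB
WBBBB

Answer: BBBBB
BBBBB
BBBBB
BBBBB
BBBBB
BBBBB
WBBBB
BBBBB
WBBBB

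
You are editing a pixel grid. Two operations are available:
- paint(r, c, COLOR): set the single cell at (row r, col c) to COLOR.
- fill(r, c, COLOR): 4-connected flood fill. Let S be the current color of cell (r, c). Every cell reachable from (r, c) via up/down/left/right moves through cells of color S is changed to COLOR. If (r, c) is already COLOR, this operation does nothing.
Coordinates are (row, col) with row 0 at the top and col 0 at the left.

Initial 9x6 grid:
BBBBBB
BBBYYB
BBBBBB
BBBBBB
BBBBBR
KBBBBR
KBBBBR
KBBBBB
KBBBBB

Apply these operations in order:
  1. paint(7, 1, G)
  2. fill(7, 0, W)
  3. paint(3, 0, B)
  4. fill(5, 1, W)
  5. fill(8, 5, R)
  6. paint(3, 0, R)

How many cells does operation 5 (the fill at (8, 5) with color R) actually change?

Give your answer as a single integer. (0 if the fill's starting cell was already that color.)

Answer: 48

Derivation:
After op 1 paint(7,1,G):
BBBBBB
BBBYYB
BBBBBB
BBBBBB
BBBBBR
KBBBBR
KBBBBR
KGBBBB
KBBBBB
After op 2 fill(7,0,W) [4 cells changed]:
BBBBBB
BBBYYB
BBBBBB
BBBBBB
BBBBBR
WBBBBR
WBBBBR
WGBBBB
WBBBBB
After op 3 paint(3,0,B):
BBBBBB
BBBYYB
BBBBBB
BBBBBB
BBBBBR
WBBBBR
WBBBBR
WGBBBB
WBBBBB
After op 4 fill(5,1,W) [44 cells changed]:
WWWWWW
WWWYYW
WWWWWW
WWWWWW
WWWWWR
WWWWWR
WWWWWR
WGWWWW
WWWWWW
After op 5 fill(8,5,R) [48 cells changed]:
RRRRRR
RRRYYR
RRRRRR
RRRRRR
RRRRRR
RRRRRR
RRRRRR
RGRRRR
RRRRRR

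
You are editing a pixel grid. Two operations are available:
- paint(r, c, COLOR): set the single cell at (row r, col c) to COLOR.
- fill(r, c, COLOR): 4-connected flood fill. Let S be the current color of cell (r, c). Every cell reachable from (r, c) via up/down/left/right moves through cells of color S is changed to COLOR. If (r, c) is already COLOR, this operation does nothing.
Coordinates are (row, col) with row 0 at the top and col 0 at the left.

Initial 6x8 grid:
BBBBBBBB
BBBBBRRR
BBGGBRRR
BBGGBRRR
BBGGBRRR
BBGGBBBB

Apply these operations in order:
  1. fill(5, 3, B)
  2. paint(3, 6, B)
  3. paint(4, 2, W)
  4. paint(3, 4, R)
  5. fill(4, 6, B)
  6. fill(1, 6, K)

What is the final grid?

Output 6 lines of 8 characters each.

Answer: KKKKKKKK
KKKKKKKK
KKKKKKKK
KKKKKKKK
KKWKKKKK
KKKKKKKK

Derivation:
After op 1 fill(5,3,B) [8 cells changed]:
BBBBBBBB
BBBBBRRR
BBBBBRRR
BBBBBRRR
BBBBBRRR
BBBBBBBB
After op 2 paint(3,6,B):
BBBBBBBB
BBBBBRRR
BBBBBRRR
BBBBBRBR
BBBBBRRR
BBBBBBBB
After op 3 paint(4,2,W):
BBBBBBBB
BBBBBRRR
BBBBBRRR
BBBBBRBR
BBWBBRRR
BBBBBBBB
After op 4 paint(3,4,R):
BBBBBBBB
BBBBBRRR
BBBBBRRR
BBBBRRBR
BBWBBRRR
BBBBBBBB
After op 5 fill(4,6,B) [12 cells changed]:
BBBBBBBB
BBBBBBBB
BBBBBBBB
BBBBBBBB
BBWBBBBB
BBBBBBBB
After op 6 fill(1,6,K) [47 cells changed]:
KKKKKKKK
KKKKKKKK
KKKKKKKK
KKKKKKKK
KKWKKKKK
KKKKKKKK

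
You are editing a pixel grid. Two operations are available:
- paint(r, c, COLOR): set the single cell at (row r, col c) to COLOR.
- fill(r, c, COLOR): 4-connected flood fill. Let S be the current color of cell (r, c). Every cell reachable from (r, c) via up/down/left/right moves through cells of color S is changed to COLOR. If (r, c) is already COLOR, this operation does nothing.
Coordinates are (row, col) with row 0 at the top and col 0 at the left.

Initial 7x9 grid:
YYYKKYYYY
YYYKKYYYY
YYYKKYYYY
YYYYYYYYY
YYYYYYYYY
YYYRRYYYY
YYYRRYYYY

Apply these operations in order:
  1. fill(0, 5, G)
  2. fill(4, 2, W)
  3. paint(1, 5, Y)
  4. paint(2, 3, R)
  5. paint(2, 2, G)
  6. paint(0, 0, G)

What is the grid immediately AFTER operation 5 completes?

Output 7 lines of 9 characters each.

Answer: WWWKKWWWW
WWWKKYWWW
WWGRKWWWW
WWWWWWWWW
WWWWWWWWW
WWWRRWWWW
WWWRRWWWW

Derivation:
After op 1 fill(0,5,G) [53 cells changed]:
GGGKKGGGG
GGGKKGGGG
GGGKKGGGG
GGGGGGGGG
GGGGGGGGG
GGGRRGGGG
GGGRRGGGG
After op 2 fill(4,2,W) [53 cells changed]:
WWWKKWWWW
WWWKKWWWW
WWWKKWWWW
WWWWWWWWW
WWWWWWWWW
WWWRRWWWW
WWWRRWWWW
After op 3 paint(1,5,Y):
WWWKKWWWW
WWWKKYWWW
WWWKKWWWW
WWWWWWWWW
WWWWWWWWW
WWWRRWWWW
WWWRRWWWW
After op 4 paint(2,3,R):
WWWKKWWWW
WWWKKYWWW
WWWRKWWWW
WWWWWWWWW
WWWWWWWWW
WWWRRWWWW
WWWRRWWWW
After op 5 paint(2,2,G):
WWWKKWWWW
WWWKKYWWW
WWGRKWWWW
WWWWWWWWW
WWWWWWWWW
WWWRRWWWW
WWWRRWWWW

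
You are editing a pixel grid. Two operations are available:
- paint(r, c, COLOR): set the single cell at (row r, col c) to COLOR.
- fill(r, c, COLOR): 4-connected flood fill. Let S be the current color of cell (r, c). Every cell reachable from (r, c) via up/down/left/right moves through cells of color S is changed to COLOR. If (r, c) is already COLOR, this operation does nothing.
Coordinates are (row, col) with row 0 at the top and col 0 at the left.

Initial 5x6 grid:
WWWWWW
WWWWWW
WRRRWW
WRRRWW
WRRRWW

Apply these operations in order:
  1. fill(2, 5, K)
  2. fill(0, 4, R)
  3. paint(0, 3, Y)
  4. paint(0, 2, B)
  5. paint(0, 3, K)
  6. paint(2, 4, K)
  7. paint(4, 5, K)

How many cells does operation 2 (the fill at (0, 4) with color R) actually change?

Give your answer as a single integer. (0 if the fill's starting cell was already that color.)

Answer: 21

Derivation:
After op 1 fill(2,5,K) [21 cells changed]:
KKKKKK
KKKKKK
KRRRKK
KRRRKK
KRRRKK
After op 2 fill(0,4,R) [21 cells changed]:
RRRRRR
RRRRRR
RRRRRR
RRRRRR
RRRRRR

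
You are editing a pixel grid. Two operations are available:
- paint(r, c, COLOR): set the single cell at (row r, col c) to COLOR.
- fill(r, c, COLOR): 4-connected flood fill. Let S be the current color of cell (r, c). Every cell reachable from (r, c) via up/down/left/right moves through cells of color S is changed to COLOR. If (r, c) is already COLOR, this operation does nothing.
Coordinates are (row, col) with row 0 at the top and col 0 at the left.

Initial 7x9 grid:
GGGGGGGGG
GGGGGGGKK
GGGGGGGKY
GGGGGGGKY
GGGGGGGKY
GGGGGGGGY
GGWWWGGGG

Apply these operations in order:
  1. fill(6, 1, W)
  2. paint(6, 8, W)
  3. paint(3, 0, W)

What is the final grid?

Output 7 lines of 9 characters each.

After op 1 fill(6,1,W) [51 cells changed]:
WWWWWWWWW
WWWWWWWKK
WWWWWWWKY
WWWWWWWKY
WWWWWWWKY
WWWWWWWWY
WWWWWWWWW
After op 2 paint(6,8,W):
WWWWWWWWW
WWWWWWWKK
WWWWWWWKY
WWWWWWWKY
WWWWWWWKY
WWWWWWWWY
WWWWWWWWW
After op 3 paint(3,0,W):
WWWWWWWWW
WWWWWWWKK
WWWWWWWKY
WWWWWWWKY
WWWWWWWKY
WWWWWWWWY
WWWWWWWWW

Answer: WWWWWWWWW
WWWWWWWKK
WWWWWWWKY
WWWWWWWKY
WWWWWWWKY
WWWWWWWWY
WWWWWWWWW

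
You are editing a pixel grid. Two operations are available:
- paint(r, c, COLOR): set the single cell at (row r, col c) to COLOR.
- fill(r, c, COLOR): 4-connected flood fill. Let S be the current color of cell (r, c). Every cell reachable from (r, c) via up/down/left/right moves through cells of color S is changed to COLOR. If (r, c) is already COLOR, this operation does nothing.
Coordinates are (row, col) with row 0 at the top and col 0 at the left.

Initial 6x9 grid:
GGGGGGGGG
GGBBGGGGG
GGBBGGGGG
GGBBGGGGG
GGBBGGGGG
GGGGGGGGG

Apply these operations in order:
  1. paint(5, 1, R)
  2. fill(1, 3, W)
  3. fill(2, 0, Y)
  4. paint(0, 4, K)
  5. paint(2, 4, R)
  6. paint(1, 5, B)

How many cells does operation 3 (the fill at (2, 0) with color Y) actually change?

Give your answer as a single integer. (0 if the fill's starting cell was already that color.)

Answer: 45

Derivation:
After op 1 paint(5,1,R):
GGGGGGGGG
GGBBGGGGG
GGBBGGGGG
GGBBGGGGG
GGBBGGGGG
GRGGGGGGG
After op 2 fill(1,3,W) [8 cells changed]:
GGGGGGGGG
GGWWGGGGG
GGWWGGGGG
GGWWGGGGG
GGWWGGGGG
GRGGGGGGG
After op 3 fill(2,0,Y) [45 cells changed]:
YYYYYYYYY
YYWWYYYYY
YYWWYYYYY
YYWWYYYYY
YYWWYYYYY
YRYYYYYYY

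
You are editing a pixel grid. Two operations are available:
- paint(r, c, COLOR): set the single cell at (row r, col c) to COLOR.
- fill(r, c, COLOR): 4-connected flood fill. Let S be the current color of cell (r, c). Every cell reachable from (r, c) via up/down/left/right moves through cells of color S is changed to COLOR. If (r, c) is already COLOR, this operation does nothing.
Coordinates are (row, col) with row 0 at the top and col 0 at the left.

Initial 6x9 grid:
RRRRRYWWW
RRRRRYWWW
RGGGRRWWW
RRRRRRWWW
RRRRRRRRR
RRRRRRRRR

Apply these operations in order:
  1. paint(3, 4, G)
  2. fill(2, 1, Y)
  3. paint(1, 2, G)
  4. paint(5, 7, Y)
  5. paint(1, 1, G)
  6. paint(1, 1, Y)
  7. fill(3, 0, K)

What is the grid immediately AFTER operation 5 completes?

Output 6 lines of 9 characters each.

After op 1 paint(3,4,G):
RRRRRYWWW
RRRRRYWWW
RGGGRRWWW
RRRRGRWWW
RRRRRRRRR
RRRRRRRRR
After op 2 fill(2,1,Y) [3 cells changed]:
RRRRRYWWW
RRRRRYWWW
RYYYRRWWW
RRRRGRWWW
RRRRRRRRR
RRRRRRRRR
After op 3 paint(1,2,G):
RRRRRYWWW
RRGRRYWWW
RYYYRRWWW
RRRRGRWWW
RRRRRRRRR
RRRRRRRRR
After op 4 paint(5,7,Y):
RRRRRYWWW
RRGRRYWWW
RYYYRRWWW
RRRRGRWWW
RRRRRRRRR
RRRRRRRYR
After op 5 paint(1,1,G):
RRRRRYWWW
RGGRRYWWW
RYYYRRWWW
RRRRGRWWW
RRRRRRRRR
RRRRRRRYR

Answer: RRRRRYWWW
RGGRRYWWW
RYYYRRWWW
RRRRGRWWW
RRRRRRRRR
RRRRRRRYR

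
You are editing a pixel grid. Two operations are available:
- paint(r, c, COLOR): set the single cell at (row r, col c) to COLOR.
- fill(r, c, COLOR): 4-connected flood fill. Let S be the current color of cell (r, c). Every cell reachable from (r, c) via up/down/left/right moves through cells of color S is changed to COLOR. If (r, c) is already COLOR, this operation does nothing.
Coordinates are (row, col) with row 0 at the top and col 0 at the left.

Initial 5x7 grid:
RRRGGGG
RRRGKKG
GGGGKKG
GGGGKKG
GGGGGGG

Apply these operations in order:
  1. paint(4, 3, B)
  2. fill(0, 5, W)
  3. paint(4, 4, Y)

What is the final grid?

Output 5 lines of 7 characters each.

Answer: RRRWWWW
RRRWKKW
WWWWKKW
WWWWKKW
WWWBYWW

Derivation:
After op 1 paint(4,3,B):
RRRGGGG
RRRGKKG
GGGGKKG
GGGGKKG
GGGBGGG
After op 2 fill(0,5,W) [22 cells changed]:
RRRWWWW
RRRWKKW
WWWWKKW
WWWWKKW
WWWBWWW
After op 3 paint(4,4,Y):
RRRWWWW
RRRWKKW
WWWWKKW
WWWWKKW
WWWBYWW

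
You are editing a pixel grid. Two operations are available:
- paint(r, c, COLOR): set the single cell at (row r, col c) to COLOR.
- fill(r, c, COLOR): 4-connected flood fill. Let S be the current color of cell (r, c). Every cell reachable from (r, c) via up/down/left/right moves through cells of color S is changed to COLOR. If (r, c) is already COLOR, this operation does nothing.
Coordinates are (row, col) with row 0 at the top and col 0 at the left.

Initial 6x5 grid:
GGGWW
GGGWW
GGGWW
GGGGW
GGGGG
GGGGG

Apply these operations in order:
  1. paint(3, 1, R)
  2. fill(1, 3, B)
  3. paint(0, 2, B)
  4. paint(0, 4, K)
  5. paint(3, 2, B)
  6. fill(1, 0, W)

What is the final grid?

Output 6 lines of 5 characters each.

After op 1 paint(3,1,R):
GGGWW
GGGWW
GGGWW
GRGGW
GGGGG
GGGGG
After op 2 fill(1,3,B) [7 cells changed]:
GGGBB
GGGBB
GGGBB
GRGGB
GGGGG
GGGGG
After op 3 paint(0,2,B):
GGBBB
GGGBB
GGGBB
GRGGB
GGGGG
GGGGG
After op 4 paint(0,4,K):
GGBBK
GGGBB
GGGBB
GRGGB
GGGGG
GGGGG
After op 5 paint(3,2,B):
GGBBK
GGGBB
GGGBB
GRBGB
GGGGG
GGGGG
After op 6 fill(1,0,W) [20 cells changed]:
WWBBK
WWWBB
WWWBB
WRBWB
WWWWW
WWWWW

Answer: WWBBK
WWWBB
WWWBB
WRBWB
WWWWW
WWWWW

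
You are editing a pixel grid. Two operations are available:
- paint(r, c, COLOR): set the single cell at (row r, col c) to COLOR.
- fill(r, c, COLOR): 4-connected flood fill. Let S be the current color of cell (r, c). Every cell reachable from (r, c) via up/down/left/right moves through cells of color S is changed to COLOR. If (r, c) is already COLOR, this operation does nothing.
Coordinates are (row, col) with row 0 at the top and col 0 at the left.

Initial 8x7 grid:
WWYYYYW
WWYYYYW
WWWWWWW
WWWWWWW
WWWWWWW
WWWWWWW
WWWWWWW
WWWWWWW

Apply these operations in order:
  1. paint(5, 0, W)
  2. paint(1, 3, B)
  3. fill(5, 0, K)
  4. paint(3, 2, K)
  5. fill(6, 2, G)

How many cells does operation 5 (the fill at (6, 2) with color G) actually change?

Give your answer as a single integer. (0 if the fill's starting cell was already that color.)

Answer: 48

Derivation:
After op 1 paint(5,0,W):
WWYYYYW
WWYYYYW
WWWWWWW
WWWWWWW
WWWWWWW
WWWWWWW
WWWWWWW
WWWWWWW
After op 2 paint(1,3,B):
WWYYYYW
WWYBYYW
WWWWWWW
WWWWWWW
WWWWWWW
WWWWWWW
WWWWWWW
WWWWWWW
After op 3 fill(5,0,K) [48 cells changed]:
KKYYYYK
KKYBYYK
KKKKKKK
KKKKKKK
KKKKKKK
KKKKKKK
KKKKKKK
KKKKKKK
After op 4 paint(3,2,K):
KKYYYYK
KKYBYYK
KKKKKKK
KKKKKKK
KKKKKKK
KKKKKKK
KKKKKKK
KKKKKKK
After op 5 fill(6,2,G) [48 cells changed]:
GGYYYYG
GGYBYYG
GGGGGGG
GGGGGGG
GGGGGGG
GGGGGGG
GGGGGGG
GGGGGGG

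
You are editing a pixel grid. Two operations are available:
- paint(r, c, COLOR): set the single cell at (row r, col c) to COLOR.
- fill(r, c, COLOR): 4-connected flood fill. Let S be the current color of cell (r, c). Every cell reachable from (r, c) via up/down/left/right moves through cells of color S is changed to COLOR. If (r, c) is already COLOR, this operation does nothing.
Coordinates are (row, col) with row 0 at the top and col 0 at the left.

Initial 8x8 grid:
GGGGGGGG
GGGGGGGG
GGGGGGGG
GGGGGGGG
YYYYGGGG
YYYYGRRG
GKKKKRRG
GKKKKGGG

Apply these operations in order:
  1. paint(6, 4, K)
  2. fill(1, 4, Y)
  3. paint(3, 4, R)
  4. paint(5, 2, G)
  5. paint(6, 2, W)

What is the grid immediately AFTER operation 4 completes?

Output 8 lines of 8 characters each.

After op 1 paint(6,4,K):
GGGGGGGG
GGGGGGGG
GGGGGGGG
GGGGGGGG
YYYYGGGG
YYYYGRRG
GKKKKRRG
GKKKKGGG
After op 2 fill(1,4,Y) [42 cells changed]:
YYYYYYYY
YYYYYYYY
YYYYYYYY
YYYYYYYY
YYYYYYYY
YYYYYRRY
GKKKKRRY
GKKKKYYY
After op 3 paint(3,4,R):
YYYYYYYY
YYYYYYYY
YYYYYYYY
YYYYRYYY
YYYYYYYY
YYYYYRRY
GKKKKRRY
GKKKKYYY
After op 4 paint(5,2,G):
YYYYYYYY
YYYYYYYY
YYYYYYYY
YYYYRYYY
YYYYYYYY
YYGYYRRY
GKKKKRRY
GKKKKYYY

Answer: YYYYYYYY
YYYYYYYY
YYYYYYYY
YYYYRYYY
YYYYYYYY
YYGYYRRY
GKKKKRRY
GKKKKYYY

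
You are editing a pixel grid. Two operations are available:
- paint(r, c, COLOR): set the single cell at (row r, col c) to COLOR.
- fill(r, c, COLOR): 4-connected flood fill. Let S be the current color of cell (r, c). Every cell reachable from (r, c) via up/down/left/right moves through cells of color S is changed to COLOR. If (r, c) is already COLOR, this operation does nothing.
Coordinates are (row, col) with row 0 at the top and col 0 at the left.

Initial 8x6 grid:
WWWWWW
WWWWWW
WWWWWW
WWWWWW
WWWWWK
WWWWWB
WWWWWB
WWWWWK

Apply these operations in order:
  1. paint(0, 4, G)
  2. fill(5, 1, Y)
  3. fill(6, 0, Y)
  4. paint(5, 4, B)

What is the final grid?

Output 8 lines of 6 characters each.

After op 1 paint(0,4,G):
WWWWGW
WWWWWW
WWWWWW
WWWWWW
WWWWWK
WWWWWB
WWWWWB
WWWWWK
After op 2 fill(5,1,Y) [43 cells changed]:
YYYYGY
YYYYYY
YYYYYY
YYYYYY
YYYYYK
YYYYYB
YYYYYB
YYYYYK
After op 3 fill(6,0,Y) [0 cells changed]:
YYYYGY
YYYYYY
YYYYYY
YYYYYY
YYYYYK
YYYYYB
YYYYYB
YYYYYK
After op 4 paint(5,4,B):
YYYYGY
YYYYYY
YYYYYY
YYYYYY
YYYYYK
YYYYBB
YYYYYB
YYYYYK

Answer: YYYYGY
YYYYYY
YYYYYY
YYYYYY
YYYYYK
YYYYBB
YYYYYB
YYYYYK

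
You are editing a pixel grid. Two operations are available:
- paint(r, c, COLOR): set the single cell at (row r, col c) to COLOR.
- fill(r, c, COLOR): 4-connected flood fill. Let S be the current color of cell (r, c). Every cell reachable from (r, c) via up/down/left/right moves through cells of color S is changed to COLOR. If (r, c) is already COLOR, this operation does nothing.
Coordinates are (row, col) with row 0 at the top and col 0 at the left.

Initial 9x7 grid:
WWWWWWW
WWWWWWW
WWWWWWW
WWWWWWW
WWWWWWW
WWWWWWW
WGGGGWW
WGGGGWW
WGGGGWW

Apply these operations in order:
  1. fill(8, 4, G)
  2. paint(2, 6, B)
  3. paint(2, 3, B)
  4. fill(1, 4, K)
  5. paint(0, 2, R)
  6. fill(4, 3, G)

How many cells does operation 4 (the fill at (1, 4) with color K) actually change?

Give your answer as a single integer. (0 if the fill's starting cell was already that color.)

After op 1 fill(8,4,G) [0 cells changed]:
WWWWWWW
WWWWWWW
WWWWWWW
WWWWWWW
WWWWWWW
WWWWWWW
WGGGGWW
WGGGGWW
WGGGGWW
After op 2 paint(2,6,B):
WWWWWWW
WWWWWWW
WWWWWWB
WWWWWWW
WWWWWWW
WWWWWWW
WGGGGWW
WGGGGWW
WGGGGWW
After op 3 paint(2,3,B):
WWWWWWW
WWWWWWW
WWWBWWB
WWWWWWW
WWWWWWW
WWWWWWW
WGGGGWW
WGGGGWW
WGGGGWW
After op 4 fill(1,4,K) [49 cells changed]:
KKKKKKK
KKKKKKK
KKKBKKB
KKKKKKK
KKKKKKK
KKKKKKK
KGGGGKK
KGGGGKK
KGGGGKK

Answer: 49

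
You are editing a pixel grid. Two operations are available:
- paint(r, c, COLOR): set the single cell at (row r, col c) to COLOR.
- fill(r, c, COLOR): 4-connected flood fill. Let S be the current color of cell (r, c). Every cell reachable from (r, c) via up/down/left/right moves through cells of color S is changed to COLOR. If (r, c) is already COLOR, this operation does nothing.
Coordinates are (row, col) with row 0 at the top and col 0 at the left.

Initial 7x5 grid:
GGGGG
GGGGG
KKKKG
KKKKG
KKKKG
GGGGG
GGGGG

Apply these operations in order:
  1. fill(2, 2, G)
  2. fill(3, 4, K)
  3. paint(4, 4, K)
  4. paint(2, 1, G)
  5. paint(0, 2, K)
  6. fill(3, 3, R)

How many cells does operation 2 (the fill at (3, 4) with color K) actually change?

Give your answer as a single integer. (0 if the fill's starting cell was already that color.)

Answer: 35

Derivation:
After op 1 fill(2,2,G) [12 cells changed]:
GGGGG
GGGGG
GGGGG
GGGGG
GGGGG
GGGGG
GGGGG
After op 2 fill(3,4,K) [35 cells changed]:
KKKKK
KKKKK
KKKKK
KKKKK
KKKKK
KKKKK
KKKKK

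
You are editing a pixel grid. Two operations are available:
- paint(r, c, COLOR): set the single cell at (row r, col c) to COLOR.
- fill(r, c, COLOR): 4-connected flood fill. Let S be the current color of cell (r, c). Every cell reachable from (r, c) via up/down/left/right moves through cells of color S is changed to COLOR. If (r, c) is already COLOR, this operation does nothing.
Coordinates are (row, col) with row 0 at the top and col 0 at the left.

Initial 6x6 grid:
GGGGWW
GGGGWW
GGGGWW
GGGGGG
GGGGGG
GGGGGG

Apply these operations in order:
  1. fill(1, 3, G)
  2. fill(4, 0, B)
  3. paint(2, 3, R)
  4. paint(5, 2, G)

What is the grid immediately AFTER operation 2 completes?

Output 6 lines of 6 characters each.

After op 1 fill(1,3,G) [0 cells changed]:
GGGGWW
GGGGWW
GGGGWW
GGGGGG
GGGGGG
GGGGGG
After op 2 fill(4,0,B) [30 cells changed]:
BBBBWW
BBBBWW
BBBBWW
BBBBBB
BBBBBB
BBBBBB

Answer: BBBBWW
BBBBWW
BBBBWW
BBBBBB
BBBBBB
BBBBBB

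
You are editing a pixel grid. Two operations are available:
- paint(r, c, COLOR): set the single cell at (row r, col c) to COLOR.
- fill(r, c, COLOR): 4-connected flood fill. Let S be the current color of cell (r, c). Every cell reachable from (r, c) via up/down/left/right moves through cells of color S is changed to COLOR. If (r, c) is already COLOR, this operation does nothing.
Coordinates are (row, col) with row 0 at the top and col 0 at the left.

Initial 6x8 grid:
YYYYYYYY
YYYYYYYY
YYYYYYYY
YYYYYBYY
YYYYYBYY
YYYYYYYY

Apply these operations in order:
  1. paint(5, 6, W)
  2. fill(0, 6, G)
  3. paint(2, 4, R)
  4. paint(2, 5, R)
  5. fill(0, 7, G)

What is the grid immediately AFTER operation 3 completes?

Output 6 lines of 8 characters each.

Answer: GGGGGGGG
GGGGGGGG
GGGGRGGG
GGGGGBGG
GGGGGBGG
GGGGGGWG

Derivation:
After op 1 paint(5,6,W):
YYYYYYYY
YYYYYYYY
YYYYYYYY
YYYYYBYY
YYYYYBYY
YYYYYYWY
After op 2 fill(0,6,G) [45 cells changed]:
GGGGGGGG
GGGGGGGG
GGGGGGGG
GGGGGBGG
GGGGGBGG
GGGGGGWG
After op 3 paint(2,4,R):
GGGGGGGG
GGGGGGGG
GGGGRGGG
GGGGGBGG
GGGGGBGG
GGGGGGWG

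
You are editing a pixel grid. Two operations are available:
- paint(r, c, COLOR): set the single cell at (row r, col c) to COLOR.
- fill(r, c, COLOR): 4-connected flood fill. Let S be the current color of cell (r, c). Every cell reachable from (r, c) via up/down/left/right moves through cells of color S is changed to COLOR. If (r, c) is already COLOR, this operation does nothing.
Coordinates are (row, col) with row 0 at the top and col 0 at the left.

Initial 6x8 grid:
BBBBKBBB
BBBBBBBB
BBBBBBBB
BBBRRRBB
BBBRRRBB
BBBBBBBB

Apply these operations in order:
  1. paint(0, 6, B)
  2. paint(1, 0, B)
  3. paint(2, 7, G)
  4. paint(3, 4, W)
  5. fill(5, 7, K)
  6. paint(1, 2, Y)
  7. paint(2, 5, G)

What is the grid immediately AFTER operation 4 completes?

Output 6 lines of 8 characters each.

Answer: BBBBKBBB
BBBBBBBB
BBBBBBBG
BBBRWRBB
BBBRRRBB
BBBBBBBB

Derivation:
After op 1 paint(0,6,B):
BBBBKBBB
BBBBBBBB
BBBBBBBB
BBBRRRBB
BBBRRRBB
BBBBBBBB
After op 2 paint(1,0,B):
BBBBKBBB
BBBBBBBB
BBBBBBBB
BBBRRRBB
BBBRRRBB
BBBBBBBB
After op 3 paint(2,7,G):
BBBBKBBB
BBBBBBBB
BBBBBBBG
BBBRRRBB
BBBRRRBB
BBBBBBBB
After op 4 paint(3,4,W):
BBBBKBBB
BBBBBBBB
BBBBBBBG
BBBRWRBB
BBBRRRBB
BBBBBBBB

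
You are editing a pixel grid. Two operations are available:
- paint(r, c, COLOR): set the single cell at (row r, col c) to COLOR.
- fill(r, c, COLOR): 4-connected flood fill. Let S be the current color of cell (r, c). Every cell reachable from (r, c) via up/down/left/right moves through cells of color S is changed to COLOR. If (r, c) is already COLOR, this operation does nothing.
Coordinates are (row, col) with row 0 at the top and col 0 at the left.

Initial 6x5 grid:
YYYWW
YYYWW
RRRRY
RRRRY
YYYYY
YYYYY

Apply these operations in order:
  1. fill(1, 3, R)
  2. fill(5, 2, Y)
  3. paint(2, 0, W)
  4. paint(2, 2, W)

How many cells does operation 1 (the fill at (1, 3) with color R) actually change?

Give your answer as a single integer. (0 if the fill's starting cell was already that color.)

Answer: 4

Derivation:
After op 1 fill(1,3,R) [4 cells changed]:
YYYRR
YYYRR
RRRRY
RRRRY
YYYYY
YYYYY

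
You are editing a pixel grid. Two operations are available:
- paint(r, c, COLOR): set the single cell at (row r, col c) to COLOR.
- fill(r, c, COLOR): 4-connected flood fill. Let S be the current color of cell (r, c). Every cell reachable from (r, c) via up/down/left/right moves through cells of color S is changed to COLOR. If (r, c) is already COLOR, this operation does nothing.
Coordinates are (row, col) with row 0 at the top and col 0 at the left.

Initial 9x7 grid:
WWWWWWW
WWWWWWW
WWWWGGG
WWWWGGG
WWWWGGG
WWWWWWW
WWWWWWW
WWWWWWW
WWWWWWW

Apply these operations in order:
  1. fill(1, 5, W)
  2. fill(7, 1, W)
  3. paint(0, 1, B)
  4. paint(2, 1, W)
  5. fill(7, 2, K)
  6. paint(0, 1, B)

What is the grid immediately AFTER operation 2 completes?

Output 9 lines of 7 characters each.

Answer: WWWWWWW
WWWWWWW
WWWWGGG
WWWWGGG
WWWWGGG
WWWWWWW
WWWWWWW
WWWWWWW
WWWWWWW

Derivation:
After op 1 fill(1,5,W) [0 cells changed]:
WWWWWWW
WWWWWWW
WWWWGGG
WWWWGGG
WWWWGGG
WWWWWWW
WWWWWWW
WWWWWWW
WWWWWWW
After op 2 fill(7,1,W) [0 cells changed]:
WWWWWWW
WWWWWWW
WWWWGGG
WWWWGGG
WWWWGGG
WWWWWWW
WWWWWWW
WWWWWWW
WWWWWWW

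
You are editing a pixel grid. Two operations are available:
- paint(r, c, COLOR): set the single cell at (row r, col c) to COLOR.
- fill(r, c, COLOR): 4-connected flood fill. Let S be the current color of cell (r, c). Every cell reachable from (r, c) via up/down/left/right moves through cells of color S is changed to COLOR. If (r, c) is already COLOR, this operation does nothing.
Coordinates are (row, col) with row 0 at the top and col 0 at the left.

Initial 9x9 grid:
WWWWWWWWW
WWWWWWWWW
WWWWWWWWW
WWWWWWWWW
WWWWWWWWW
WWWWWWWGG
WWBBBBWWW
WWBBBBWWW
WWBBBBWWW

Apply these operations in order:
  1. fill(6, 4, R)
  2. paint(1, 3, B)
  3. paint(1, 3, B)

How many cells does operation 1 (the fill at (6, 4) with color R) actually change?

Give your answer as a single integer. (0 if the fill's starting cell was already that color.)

After op 1 fill(6,4,R) [12 cells changed]:
WWWWWWWWW
WWWWWWWWW
WWWWWWWWW
WWWWWWWWW
WWWWWWWWW
WWWWWWWGG
WWRRRRWWW
WWRRRRWWW
WWRRRRWWW

Answer: 12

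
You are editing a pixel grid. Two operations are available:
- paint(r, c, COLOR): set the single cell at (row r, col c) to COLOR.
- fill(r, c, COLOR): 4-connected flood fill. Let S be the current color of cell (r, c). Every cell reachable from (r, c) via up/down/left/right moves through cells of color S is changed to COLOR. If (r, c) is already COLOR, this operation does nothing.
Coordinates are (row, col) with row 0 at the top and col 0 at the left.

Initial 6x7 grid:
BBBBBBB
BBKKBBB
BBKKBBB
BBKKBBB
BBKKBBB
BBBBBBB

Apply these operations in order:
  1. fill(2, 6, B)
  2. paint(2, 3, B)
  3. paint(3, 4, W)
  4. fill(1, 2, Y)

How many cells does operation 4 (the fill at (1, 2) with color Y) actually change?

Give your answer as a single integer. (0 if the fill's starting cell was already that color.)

After op 1 fill(2,6,B) [0 cells changed]:
BBBBBBB
BBKKBBB
BBKKBBB
BBKKBBB
BBKKBBB
BBBBBBB
After op 2 paint(2,3,B):
BBBBBBB
BBKKBBB
BBKBBBB
BBKKBBB
BBKKBBB
BBBBBBB
After op 3 paint(3,4,W):
BBBBBBB
BBKKBBB
BBKBBBB
BBKKWBB
BBKKBBB
BBBBBBB
After op 4 fill(1,2,Y) [7 cells changed]:
BBBBBBB
BBYYBBB
BBYBBBB
BBYYWBB
BBYYBBB
BBBBBBB

Answer: 7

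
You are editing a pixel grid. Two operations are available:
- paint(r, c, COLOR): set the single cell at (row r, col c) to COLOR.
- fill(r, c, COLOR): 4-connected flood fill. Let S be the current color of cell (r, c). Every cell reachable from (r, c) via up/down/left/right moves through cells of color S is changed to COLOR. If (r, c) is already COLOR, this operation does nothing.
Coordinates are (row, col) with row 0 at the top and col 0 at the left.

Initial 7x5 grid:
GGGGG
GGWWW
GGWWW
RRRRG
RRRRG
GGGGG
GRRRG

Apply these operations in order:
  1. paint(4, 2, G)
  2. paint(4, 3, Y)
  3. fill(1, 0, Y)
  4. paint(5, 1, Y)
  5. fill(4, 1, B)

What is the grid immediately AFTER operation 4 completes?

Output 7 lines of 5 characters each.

Answer: YYYYY
YYWWW
YYWWW
RRRRG
RRGYG
GYGGG
GRRRG

Derivation:
After op 1 paint(4,2,G):
GGGGG
GGWWW
GGWWW
RRRRG
RRGRG
GGGGG
GRRRG
After op 2 paint(4,3,Y):
GGGGG
GGWWW
GGWWW
RRRRG
RRGYG
GGGGG
GRRRG
After op 3 fill(1,0,Y) [9 cells changed]:
YYYYY
YYWWW
YYWWW
RRRRG
RRGYG
GGGGG
GRRRG
After op 4 paint(5,1,Y):
YYYYY
YYWWW
YYWWW
RRRRG
RRGYG
GYGGG
GRRRG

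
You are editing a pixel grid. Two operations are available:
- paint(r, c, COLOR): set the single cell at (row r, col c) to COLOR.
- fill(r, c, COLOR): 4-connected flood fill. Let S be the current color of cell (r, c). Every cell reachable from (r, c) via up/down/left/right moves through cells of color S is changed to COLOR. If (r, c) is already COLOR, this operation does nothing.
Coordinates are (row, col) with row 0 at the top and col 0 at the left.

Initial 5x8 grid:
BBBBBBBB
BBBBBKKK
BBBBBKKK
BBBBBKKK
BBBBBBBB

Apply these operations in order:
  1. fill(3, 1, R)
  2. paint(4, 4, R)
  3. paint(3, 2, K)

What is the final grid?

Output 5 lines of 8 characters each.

Answer: RRRRRRRR
RRRRRKKK
RRRRRKKK
RRKRRKKK
RRRRRRRR

Derivation:
After op 1 fill(3,1,R) [31 cells changed]:
RRRRRRRR
RRRRRKKK
RRRRRKKK
RRRRRKKK
RRRRRRRR
After op 2 paint(4,4,R):
RRRRRRRR
RRRRRKKK
RRRRRKKK
RRRRRKKK
RRRRRRRR
After op 3 paint(3,2,K):
RRRRRRRR
RRRRRKKK
RRRRRKKK
RRKRRKKK
RRRRRRRR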